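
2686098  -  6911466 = - 4225368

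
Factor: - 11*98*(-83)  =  89474 = 2^1*7^2*11^1*83^1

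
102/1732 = 51/866  =  0.06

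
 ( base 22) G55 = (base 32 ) 7lj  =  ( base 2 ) 1111010110011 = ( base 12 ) 466b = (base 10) 7859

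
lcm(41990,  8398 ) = 41990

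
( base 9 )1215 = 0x389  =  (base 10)905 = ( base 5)12110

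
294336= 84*3504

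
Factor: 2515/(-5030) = -2^ (- 1) = - 1/2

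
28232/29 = 973+ 15/29 = 973.52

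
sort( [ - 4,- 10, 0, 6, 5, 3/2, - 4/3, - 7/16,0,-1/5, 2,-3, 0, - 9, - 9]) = [ - 10, - 9,-9, - 4,-3 ,-4/3,-7/16, - 1/5, 0,  0, 0,3/2,2,5,6] 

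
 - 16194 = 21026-37220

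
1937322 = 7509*258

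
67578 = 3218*21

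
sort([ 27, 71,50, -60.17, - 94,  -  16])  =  [ - 94,-60.17,  -  16,27,50,71] 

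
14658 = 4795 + 9863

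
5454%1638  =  540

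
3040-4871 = -1831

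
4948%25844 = 4948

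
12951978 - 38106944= -25154966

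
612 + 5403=6015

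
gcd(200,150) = 50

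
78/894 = 13/149  =  0.09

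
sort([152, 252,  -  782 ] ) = [-782,  152,  252 ] 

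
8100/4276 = 1+956/1069= 1.89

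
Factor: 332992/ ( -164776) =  - 968/479 = - 2^3*11^2*479^(- 1)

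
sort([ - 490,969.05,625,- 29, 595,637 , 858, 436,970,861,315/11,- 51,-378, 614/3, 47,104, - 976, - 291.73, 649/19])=[  -  976, - 490,-378 , - 291.73,-51,  -  29,315/11,649/19 , 47,104,  614/3,436, 595,  625,637,858,  861,969.05,970 ]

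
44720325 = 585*76445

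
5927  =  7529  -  1602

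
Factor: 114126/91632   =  827/664 = 2^ ( - 3)*83^ ( - 1)*827^1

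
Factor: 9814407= 3^1*79^1*41411^1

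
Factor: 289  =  17^2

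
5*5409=27045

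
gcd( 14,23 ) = 1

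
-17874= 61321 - 79195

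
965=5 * 193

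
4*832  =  3328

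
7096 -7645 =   -  549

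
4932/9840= 411/820 = 0.50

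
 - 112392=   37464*( - 3 )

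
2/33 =2/33  =  0.06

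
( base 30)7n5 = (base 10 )6995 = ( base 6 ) 52215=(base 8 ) 15523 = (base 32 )6qj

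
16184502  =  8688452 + 7496050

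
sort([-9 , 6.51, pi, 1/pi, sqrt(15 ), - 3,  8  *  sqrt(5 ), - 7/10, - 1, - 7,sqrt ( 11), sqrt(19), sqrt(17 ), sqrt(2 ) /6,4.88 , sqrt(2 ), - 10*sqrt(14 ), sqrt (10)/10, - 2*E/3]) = [ - 10*sqrt( 14 ), - 9, - 7, - 3,-2*E/3, - 1, - 7/10, sqrt(2) /6,sqrt (10)/10,  1/pi, sqrt (2 ),pi,sqrt(11 ),sqrt( 15 ), sqrt( 17 ),sqrt(19 ),  4.88,6.51, 8*sqrt(5)]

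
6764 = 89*76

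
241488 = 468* 516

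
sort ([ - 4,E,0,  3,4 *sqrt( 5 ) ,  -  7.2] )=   [ - 7.2, - 4, 0 , E, 3,4*sqrt( 5 )] 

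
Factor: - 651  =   - 3^1*7^1*31^1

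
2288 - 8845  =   - 6557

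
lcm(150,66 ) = 1650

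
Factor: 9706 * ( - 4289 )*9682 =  - 403052307188= - 2^2*23^1*47^1*103^1*211^1*4289^1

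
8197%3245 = 1707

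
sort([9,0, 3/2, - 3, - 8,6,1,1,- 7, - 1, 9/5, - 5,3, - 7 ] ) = [  -  8, - 7, - 7 ,-5, - 3, - 1, 0,1,1,3/2,9/5, 3, 6,9 ] 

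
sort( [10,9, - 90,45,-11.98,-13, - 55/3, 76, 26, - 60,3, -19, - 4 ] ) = [ - 90,-60,  -  19, - 55/3,-13, - 11.98, - 4,  3, 9,10, 26,45,76]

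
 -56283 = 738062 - 794345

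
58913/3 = 58913/3 = 19637.67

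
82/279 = 82/279 = 0.29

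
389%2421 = 389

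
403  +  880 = 1283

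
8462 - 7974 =488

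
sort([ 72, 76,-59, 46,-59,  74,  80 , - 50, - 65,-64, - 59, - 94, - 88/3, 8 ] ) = [-94,-65,  -  64,-59, - 59, - 59,- 50,-88/3, 8,46, 72, 74,76,80] 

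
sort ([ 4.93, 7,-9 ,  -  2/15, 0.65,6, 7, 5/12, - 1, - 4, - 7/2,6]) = [ - 9, - 4, - 7/2,-1, - 2/15, 5/12,0.65, 4.93, 6, 6, 7, 7 ]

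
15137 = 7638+7499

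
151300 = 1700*89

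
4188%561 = 261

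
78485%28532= 21421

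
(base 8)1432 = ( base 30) QE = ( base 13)491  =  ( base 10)794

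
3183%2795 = 388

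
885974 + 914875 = 1800849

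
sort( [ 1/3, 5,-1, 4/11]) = [  -  1,1/3, 4/11, 5]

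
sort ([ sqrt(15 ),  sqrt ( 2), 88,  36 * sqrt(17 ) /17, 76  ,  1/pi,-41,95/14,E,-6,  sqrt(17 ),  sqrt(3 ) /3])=[ - 41, - 6, 1/pi,  sqrt(3)/3,sqrt(2),  E, sqrt ( 15 ),  sqrt (17),95/14,36*sqrt(17)/17, 76 , 88]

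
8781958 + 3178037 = 11959995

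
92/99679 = 92/99679 = 0.00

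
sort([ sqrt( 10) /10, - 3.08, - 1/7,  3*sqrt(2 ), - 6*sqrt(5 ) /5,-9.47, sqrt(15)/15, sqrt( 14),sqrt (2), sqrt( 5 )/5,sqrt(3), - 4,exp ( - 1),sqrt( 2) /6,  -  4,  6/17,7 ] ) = [ - 9.47,- 4,  -  4, -3.08, - 6 *sqrt(5 ) /5, - 1/7, sqrt ( 2) /6,sqrt( 15)/15, sqrt(10)/10 , 6/17 , exp(- 1), sqrt(5) /5,sqrt ( 2),sqrt(3),sqrt( 14),3*sqrt(  2),7]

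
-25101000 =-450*55780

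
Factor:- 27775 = -5^2*11^1 * 101^1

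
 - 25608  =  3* ( - 8536)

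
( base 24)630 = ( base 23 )6F9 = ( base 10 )3528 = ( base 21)800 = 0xdc8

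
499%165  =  4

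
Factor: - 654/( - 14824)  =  3/68=2^( - 2) *3^1 * 17^( - 1 ) 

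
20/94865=4/18973 = 0.00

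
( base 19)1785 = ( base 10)9543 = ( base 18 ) 1B83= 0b10010101000111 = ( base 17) 1g06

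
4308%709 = 54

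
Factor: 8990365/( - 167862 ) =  - 2^( - 1 ) * 3^ (- 1 )*5^1 * 17^1*101^( - 1)*277^( - 1 )*105769^1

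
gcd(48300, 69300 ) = 2100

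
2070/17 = 121 + 13/17= 121.76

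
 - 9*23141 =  - 208269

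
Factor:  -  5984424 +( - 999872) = -2^3*11^1*79367^1 = - 6984296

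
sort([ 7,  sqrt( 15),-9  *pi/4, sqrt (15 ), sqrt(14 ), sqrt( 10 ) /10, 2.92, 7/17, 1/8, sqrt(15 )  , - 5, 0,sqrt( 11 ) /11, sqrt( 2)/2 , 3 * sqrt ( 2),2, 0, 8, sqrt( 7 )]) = [ - 9 * pi/4,-5, 0, 0,1/8,sqrt( 11)/11, sqrt ( 10 ) /10, 7/17,sqrt ( 2)/2 , 2,  sqrt( 7 ),2.92,  sqrt(14 ), sqrt(15 ) , sqrt( 15 ) , sqrt( 15), 3*sqrt( 2 ), 7,  8 ] 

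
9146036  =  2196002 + 6950034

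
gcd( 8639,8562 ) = 1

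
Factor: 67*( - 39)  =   - 3^1 * 13^1*67^1 = - 2613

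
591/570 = 197/190 =1.04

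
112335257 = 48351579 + 63983678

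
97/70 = 97/70 = 1.39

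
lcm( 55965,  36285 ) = 3301935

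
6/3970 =3/1985 = 0.00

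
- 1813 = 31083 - 32896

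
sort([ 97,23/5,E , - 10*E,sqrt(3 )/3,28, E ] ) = [-10*E,  sqrt ( 3) /3 , E,E,23/5,28,97 ] 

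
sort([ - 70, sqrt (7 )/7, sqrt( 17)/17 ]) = [ - 70,sqrt( 17)/17,sqrt( 7 )/7]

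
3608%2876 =732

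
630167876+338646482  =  968814358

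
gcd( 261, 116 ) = 29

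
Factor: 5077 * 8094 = 41093238 = 2^1*3^1*19^1*71^1*5077^1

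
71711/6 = 71711/6  =  11951.83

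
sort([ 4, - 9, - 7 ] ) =[ - 9, - 7,4 ] 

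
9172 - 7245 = 1927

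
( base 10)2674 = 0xa72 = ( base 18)84A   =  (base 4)221302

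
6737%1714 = 1595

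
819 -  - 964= 1783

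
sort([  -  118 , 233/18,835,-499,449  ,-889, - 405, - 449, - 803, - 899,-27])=[- 899, - 889 , - 803,-499, - 449,-405 , - 118,-27,233/18  ,  449,835]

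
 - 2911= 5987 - 8898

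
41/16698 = 41/16698=0.00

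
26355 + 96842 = 123197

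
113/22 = 5+3/22 = 5.14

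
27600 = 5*5520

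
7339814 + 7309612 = 14649426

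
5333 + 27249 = 32582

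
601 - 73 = 528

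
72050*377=27162850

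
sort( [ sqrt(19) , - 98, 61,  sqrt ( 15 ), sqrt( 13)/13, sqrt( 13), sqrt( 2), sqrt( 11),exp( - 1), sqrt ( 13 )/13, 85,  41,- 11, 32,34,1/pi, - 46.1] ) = [ - 98, - 46.1, - 11,sqrt( 13)/13 , sqrt (13)/13 , 1/pi,exp( - 1 ),sqrt( 2) , sqrt (11), sqrt(13),sqrt( 15 ), sqrt( 19), 32 , 34 , 41,61 , 85 ] 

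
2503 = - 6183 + 8686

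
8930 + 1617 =10547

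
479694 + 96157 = 575851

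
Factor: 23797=53^1*449^1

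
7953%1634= 1417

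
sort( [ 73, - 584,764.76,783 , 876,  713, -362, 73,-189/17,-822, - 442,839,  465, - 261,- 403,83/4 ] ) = [ - 822, - 584, - 442,  -  403,-362,-261, - 189/17,83/4,  73,73,465, 713, 764.76,783 , 839,876 ]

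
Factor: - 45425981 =-163^1 * 278687^1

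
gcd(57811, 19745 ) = 1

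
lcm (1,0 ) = 0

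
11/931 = 11/931 = 0.01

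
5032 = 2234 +2798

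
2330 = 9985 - 7655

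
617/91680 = 617/91680  =  0.01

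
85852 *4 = 343408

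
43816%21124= 1568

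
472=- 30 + 502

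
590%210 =170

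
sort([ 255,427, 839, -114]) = [ - 114,255,427,839] 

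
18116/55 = 18116/55 = 329.38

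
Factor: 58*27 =2^1 * 3^3*29^1 =1566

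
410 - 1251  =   - 841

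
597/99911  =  597/99911 = 0.01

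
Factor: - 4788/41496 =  - 2^(-1)*3^1 *13^ (- 1) = -3/26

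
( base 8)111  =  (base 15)4d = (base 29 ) 2F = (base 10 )73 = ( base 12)61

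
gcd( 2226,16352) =14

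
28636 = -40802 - -69438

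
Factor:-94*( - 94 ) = 8836= 2^2*47^2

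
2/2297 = 2/2297= 0.00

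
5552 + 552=6104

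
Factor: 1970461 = 1970461^1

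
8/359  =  8/359= 0.02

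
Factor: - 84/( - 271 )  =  2^2* 3^1*7^1*271^(-1) 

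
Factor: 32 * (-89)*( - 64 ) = 182272 = 2^11 * 89^1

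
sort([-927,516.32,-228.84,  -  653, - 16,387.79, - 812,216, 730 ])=[ - 927,-812,  -  653, - 228.84,-16,216,  387.79, 516.32, 730]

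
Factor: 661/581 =7^( - 1)*83^(-1)*661^1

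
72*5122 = 368784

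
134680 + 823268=957948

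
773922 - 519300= 254622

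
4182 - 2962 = 1220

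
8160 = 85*96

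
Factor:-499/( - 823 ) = 499^1*823^( - 1)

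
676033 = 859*787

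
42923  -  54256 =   -  11333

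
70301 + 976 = 71277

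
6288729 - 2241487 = 4047242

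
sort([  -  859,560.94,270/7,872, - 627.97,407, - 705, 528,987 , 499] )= [ - 859,-705,  -  627.97,270/7, 407 , 499,528,560.94,872,987]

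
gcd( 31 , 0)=31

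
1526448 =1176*1298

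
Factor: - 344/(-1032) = 3^ ( - 1) = 1/3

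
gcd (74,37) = 37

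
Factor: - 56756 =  - 2^2*7^1*2027^1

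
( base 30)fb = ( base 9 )562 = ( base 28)gd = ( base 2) 111001101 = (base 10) 461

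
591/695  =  591/695 = 0.85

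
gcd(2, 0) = 2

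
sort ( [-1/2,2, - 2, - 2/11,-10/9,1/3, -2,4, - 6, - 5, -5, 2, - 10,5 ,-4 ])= [ - 10, - 6,  -  5,-5, - 4, - 2, - 2, - 10/9,-1/2,- 2/11,1/3, 2, 2,4, 5 ]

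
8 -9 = -1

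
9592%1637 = 1407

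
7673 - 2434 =5239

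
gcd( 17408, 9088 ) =128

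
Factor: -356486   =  -2^1*13^1*13711^1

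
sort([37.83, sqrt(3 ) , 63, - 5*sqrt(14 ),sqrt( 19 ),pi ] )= [-5*sqrt ( 14 ),sqrt(3 ),pi,sqrt(19 ), 37.83,63] 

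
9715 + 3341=13056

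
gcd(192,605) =1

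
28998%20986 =8012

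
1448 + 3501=4949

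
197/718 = 197/718 = 0.27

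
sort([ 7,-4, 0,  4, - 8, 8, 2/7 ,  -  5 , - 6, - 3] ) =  [  -  8 ,-6, -5, -4, - 3,0, 2/7,4,7,8 ]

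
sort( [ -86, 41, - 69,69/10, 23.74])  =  [ - 86 , - 69, 69/10,23.74, 41] 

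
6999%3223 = 553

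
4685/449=10  +  195/449 = 10.43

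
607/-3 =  - 203 + 2/3 = - 202.33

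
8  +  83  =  91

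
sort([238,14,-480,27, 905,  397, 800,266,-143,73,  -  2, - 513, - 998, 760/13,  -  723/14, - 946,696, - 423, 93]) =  [ - 998, - 946, - 513, - 480, - 423,-143, - 723/14,  -  2,14,27, 760/13,73,93,238,266,397, 696,800,905]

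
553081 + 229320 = 782401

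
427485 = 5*85497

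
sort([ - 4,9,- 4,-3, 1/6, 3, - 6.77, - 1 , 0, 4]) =[ - 6.77, - 4 ,-4,-3, - 1,  0, 1/6,3,4,9 ] 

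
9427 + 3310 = 12737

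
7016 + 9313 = 16329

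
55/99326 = 55/99326 =0.00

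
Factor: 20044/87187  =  2^2*5011^1*87187^(  -  1 )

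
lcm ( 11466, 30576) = 91728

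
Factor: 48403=97^1*499^1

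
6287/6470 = 6287/6470 = 0.97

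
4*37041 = 148164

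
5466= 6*911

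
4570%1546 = 1478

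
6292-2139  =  4153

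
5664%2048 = 1568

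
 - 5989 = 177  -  6166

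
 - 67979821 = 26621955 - 94601776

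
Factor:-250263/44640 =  - 2^( - 5 )*3^1*5^( - 1)*13^1 * 23^1 = - 897/160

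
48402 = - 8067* ( - 6) 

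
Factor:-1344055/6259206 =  - 2^ ( - 1)*3^( - 1)*5^1*268811^1*1043201^ (-1) 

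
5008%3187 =1821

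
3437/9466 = 3437/9466 = 0.36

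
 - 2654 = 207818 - 210472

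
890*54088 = 48138320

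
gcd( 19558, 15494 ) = 254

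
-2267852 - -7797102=5529250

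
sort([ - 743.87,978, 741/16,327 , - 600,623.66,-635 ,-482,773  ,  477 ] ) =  [  -  743.87, - 635, - 600, - 482, 741/16,327,477,  623.66,773,978]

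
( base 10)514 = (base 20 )15e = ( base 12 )36a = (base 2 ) 1000000010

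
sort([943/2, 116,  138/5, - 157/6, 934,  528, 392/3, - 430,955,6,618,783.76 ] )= [-430, - 157/6, 6,138/5,116, 392/3,943/2,528,  618,783.76,  934,955 ] 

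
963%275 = 138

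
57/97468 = 57/97468 = 0.00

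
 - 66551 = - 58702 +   -  7849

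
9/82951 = 9/82951 = 0.00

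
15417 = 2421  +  12996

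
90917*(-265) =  - 24093005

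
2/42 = 1/21 = 0.05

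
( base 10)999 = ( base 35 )SJ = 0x3e7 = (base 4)33213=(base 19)2EB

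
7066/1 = 7066= 7066.00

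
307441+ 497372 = 804813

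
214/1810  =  107/905 = 0.12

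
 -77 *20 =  - 1540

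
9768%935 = 418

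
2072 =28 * 74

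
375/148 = 2+79/148 = 2.53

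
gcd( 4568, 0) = 4568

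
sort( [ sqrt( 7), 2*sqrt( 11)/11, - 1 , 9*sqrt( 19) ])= [ - 1, 2*sqrt(11 ) /11, sqrt( 7),  9*sqrt( 19)] 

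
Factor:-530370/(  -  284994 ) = 5^1 * 83^1*223^(-1) =415/223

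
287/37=287/37 = 7.76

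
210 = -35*( - 6 ) 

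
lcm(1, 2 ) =2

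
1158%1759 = 1158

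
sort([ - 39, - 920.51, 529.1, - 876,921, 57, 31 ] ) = [ - 920.51, - 876 , - 39, 31, 57,529.1, 921]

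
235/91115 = 47/18223  =  0.00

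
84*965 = 81060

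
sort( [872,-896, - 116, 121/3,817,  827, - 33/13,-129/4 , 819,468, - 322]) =[-896, -322 ,-116,-129/4, - 33/13,121/3 , 468, 817,819, 827, 872]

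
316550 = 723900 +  - 407350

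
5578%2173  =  1232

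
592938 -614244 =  - 21306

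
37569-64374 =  -26805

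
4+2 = 6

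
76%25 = 1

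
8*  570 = 4560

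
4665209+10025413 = 14690622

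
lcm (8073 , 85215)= 766935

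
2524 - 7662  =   -5138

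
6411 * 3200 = 20515200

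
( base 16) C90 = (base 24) 5e0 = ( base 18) 9GC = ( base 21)763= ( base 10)3216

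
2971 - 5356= - 2385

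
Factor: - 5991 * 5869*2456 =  - 2^3*3^1*307^1*1997^1*5869^1  =  - 86355855624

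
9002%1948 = 1210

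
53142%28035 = 25107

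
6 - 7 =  - 1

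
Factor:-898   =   - 2^1*449^1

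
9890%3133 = 491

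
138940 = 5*27788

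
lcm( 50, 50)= 50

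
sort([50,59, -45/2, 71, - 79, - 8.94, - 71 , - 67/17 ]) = [ - 79, - 71, - 45/2 , -8.94, - 67/17,  50, 59, 71] 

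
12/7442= 6/3721 = 0.00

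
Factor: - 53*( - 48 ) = 2^4*3^1*53^1 = 2544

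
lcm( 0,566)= 0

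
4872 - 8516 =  - 3644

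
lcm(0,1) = 0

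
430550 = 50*8611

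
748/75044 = 187/18761 = 0.01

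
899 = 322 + 577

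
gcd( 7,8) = 1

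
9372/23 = 407+11/23 = 407.48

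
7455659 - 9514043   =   - 2058384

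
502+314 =816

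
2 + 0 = 2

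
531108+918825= 1449933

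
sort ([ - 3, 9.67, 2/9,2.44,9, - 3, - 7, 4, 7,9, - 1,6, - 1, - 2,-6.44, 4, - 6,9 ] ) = [ -7, - 6.44, - 6 , - 3, - 3,  -  2,-1,- 1, 2/9,2.44,4, 4, 6,  7,9,9,9,9.67]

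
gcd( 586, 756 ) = 2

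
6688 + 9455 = 16143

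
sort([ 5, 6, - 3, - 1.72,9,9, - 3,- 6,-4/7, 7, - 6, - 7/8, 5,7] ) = [ - 6,  -  6, - 3,  -  3,  -  1.72,-7/8, -4/7 , 5, 5,6,  7, 7,9, 9] 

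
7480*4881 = 36509880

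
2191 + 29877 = 32068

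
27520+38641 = 66161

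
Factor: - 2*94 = -188 = - 2^2 *47^1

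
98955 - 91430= 7525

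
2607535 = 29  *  89915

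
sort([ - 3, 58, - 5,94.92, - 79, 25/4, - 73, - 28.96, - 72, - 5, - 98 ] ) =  [-98,-79, - 73,- 72,  -  28.96 , - 5, - 5, - 3, 25/4,58,94.92] 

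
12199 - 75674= - 63475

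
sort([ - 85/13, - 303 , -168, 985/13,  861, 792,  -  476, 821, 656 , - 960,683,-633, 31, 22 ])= [ - 960 ,-633, - 476, - 303,-168, - 85/13, 22, 31, 985/13, 656,  683, 792, 821,861] 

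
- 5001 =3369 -8370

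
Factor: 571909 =13^1*29^1*37^1*41^1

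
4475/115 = 38+21/23 = 38.91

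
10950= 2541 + 8409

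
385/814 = 35/74 = 0.47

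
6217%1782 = 871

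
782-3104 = - 2322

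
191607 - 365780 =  - 174173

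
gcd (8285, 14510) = 5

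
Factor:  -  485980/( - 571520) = 517/608  =  2^( - 5 )*11^1*19^( - 1 )*47^1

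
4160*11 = 45760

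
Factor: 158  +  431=19^1*31^1 = 589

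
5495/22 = 5495/22=249.77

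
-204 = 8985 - 9189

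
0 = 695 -695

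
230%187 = 43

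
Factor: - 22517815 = -5^1*41^1*109843^1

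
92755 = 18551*5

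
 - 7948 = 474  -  8422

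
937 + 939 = 1876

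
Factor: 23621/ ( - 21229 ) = -71^ ( - 1)*79^1=-79/71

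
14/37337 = 14/37337 = 0.00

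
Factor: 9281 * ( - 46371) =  - 3^1*13^1*29^1*41^1*9281^1 = - 430369251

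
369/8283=123/2761=   0.04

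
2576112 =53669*48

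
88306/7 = 12615 + 1/7 = 12615.14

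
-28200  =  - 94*300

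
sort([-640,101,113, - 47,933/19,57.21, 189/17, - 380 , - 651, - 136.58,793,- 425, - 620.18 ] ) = [ - 651 ,-640, - 620.18,-425, - 380, - 136.58,  -  47,189/17, 933/19,57.21, 101,  113, 793]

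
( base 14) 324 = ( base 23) 13m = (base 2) 1001101100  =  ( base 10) 620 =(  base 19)1dc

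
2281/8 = 2281/8 = 285.12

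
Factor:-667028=- 2^2*103^1 * 1619^1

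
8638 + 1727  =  10365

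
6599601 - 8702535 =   -  2102934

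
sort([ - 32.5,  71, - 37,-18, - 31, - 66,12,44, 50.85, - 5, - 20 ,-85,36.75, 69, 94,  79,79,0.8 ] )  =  [ - 85, - 66, - 37, - 32.5, - 31,  -  20, - 18, - 5,  0.8 , 12,36.75,44,50.85,69, 71,79, 79,94]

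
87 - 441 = -354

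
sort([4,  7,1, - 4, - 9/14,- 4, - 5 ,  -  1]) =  [-5, - 4, - 4, - 1,- 9/14, 1, 4,7 ]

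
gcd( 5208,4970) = 14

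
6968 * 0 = 0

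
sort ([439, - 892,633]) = [ - 892,439, 633 ] 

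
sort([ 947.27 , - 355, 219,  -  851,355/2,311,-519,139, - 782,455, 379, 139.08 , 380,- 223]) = [ - 851, -782 , - 519,- 355 ,-223,139, 139.08 , 355/2,219,311,  379,380 , 455 , 947.27 ] 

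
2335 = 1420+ 915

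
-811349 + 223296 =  - 588053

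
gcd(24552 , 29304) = 792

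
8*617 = 4936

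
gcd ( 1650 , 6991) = 1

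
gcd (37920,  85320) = 9480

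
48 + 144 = 192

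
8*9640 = 77120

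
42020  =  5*8404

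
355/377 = 355/377 = 0.94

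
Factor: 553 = 7^1 * 79^1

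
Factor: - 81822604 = - 2^2 * 97^1 * 227^1*929^1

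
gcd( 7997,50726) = 1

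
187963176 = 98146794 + 89816382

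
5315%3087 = 2228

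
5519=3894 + 1625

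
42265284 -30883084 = 11382200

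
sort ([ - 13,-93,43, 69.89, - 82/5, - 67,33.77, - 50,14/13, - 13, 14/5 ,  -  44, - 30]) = [ - 93, - 67, - 50, - 44,-30, - 82/5 , - 13, - 13, 14/13,14/5, 33.77,43, 69.89]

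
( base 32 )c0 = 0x180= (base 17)15a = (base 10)384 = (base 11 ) 31A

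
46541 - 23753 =22788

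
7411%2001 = 1408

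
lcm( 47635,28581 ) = 142905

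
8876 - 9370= -494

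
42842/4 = 21421/2 = 10710.50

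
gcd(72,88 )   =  8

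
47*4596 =216012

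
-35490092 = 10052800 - 45542892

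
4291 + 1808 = 6099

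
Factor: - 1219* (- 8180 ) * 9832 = 98039001440 = 2^5*5^1*23^1*53^1  *409^1*1229^1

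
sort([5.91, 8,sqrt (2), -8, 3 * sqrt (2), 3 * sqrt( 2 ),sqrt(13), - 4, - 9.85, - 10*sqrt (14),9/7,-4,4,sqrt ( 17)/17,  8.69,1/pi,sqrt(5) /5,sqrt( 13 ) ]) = [-10*sqrt ( 14), - 9.85, - 8, - 4 , - 4,sqrt( 17 ) /17, 1/pi, sqrt( 5)/5, 9/7,sqrt( 2),sqrt(13 ),sqrt(13),4,3 * sqrt(2),3 *sqrt( 2),5.91,8, 8.69] 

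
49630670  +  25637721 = 75268391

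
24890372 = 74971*332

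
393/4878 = 131/1626 = 0.08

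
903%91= 84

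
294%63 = 42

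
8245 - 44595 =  - 36350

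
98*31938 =3129924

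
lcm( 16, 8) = 16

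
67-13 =54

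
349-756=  - 407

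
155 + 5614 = 5769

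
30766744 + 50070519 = 80837263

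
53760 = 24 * 2240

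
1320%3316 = 1320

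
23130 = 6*3855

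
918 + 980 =1898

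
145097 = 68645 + 76452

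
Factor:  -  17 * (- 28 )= 476  =  2^2* 7^1*17^1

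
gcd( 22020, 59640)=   60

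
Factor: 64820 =2^2*5^1*7^1*463^1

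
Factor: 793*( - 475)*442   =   - 166490350 = - 2^1 * 5^2*13^2 * 17^1*  19^1*61^1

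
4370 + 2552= 6922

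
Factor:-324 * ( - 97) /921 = 10476/307 = 2^2*3^3  *  97^1*307^ (  -  1 ) 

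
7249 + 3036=10285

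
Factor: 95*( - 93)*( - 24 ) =2^3 * 3^2* 5^1*19^1*31^1 = 212040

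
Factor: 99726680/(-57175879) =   -  2^3*5^1* 17^(  -  1) * 1117^ (- 1 )*3011^( - 1)*2493167^1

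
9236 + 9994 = 19230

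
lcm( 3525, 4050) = 190350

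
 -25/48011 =  -  25/48011 = -0.00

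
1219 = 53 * 23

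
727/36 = 727/36 =20.19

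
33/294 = 11/98 = 0.11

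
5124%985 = 199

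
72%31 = 10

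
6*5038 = 30228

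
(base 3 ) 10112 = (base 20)4F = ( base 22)47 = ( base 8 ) 137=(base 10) 95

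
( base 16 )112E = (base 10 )4398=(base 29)56j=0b1000100101110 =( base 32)49e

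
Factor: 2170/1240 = 2^ ( - 2)*7^1=7/4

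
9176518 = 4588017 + 4588501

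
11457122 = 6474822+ 4982300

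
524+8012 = 8536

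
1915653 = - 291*( - 6583 )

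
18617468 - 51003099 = -32385631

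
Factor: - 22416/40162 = -2^3 * 3^1*43^( - 1)=- 24/43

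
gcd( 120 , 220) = 20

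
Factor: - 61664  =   - 2^5*41^1* 47^1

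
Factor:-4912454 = -2^1 * 787^1 * 3121^1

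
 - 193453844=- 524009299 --330555455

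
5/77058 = 5/77058 = 0.00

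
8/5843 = 8/5843 = 0.00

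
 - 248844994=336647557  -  585492551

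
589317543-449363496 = 139954047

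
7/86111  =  7/86111=0.00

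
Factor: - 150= - 2^1 * 3^1*5^2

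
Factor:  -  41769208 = - 2^3*13^1*401627^1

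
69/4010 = 69/4010 = 0.02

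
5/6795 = 1/1359 = 0.00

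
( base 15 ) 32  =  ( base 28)1j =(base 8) 57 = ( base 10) 47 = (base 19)29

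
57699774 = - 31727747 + 89427521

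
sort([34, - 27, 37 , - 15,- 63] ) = [ - 63, -27,-15 , 34,37]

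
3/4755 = 1/1585= 0.00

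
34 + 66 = 100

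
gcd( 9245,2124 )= 1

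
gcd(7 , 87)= 1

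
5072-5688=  - 616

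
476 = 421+55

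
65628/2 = 32814 = 32814.00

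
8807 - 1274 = 7533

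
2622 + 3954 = 6576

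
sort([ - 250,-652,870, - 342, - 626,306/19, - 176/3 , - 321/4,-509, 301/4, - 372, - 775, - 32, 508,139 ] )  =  [-775,-652, - 626, - 509, - 372, - 342, - 250, - 321/4, - 176/3,-32,306/19,301/4,139, 508, 870]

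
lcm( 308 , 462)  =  924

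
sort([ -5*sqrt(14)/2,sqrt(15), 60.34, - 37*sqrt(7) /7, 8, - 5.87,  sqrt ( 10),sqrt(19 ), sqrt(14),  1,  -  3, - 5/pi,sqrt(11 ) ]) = [ - 37*sqrt(7 ) /7 , - 5 * sqrt(14)/2,-5.87, - 3, - 5/pi,1,sqrt (10),sqrt(11), sqrt( 14 ),sqrt( 15),sqrt (19), 8,  60.34]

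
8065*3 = 24195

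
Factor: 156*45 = 7020 = 2^2*3^3*5^1*13^1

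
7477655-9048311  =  -1570656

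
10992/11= 999 + 3/11 = 999.27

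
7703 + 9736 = 17439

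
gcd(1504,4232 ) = 8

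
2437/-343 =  - 2437/343 = - 7.10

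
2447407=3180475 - 733068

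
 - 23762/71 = -23762/71= - 334.68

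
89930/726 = 123 + 316/363 = 123.87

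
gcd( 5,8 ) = 1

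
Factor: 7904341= 23^1 * 343667^1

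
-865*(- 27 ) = 23355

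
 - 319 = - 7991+7672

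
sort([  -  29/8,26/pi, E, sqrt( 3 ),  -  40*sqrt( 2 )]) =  [-40*sqrt( 2),-29/8, sqrt( 3 ),E,26/pi]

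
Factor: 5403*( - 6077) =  - 3^1*59^1 * 103^1*1801^1 = - 32834031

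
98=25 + 73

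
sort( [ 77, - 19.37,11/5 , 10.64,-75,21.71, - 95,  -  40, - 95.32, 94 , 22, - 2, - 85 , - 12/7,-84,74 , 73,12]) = [  -  95.32 , - 95, - 85, - 84, - 75 , - 40, - 19.37, - 2, - 12/7, 11/5,  10.64,  12,  21.71, 22,73, 74,77, 94] 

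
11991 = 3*3997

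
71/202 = 71/202 =0.35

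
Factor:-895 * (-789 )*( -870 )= - 614354850  =  -2^1*3^2*5^2*29^1*179^1*263^1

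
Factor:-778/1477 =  - 2^1 * 7^( - 1 ) * 211^(-1) * 389^1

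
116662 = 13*8974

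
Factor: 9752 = 2^3*23^1*53^1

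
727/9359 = 727/9359 = 0.08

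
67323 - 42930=24393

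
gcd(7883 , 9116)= 1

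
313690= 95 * 3302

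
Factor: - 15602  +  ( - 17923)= - 33525=-3^2* 5^2 *149^1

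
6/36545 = 6/36545 =0.00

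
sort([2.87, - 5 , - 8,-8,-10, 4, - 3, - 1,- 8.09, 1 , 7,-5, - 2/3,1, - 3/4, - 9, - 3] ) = [ - 10, - 9, - 8.09, - 8,-8, - 5, - 5, - 3, -3  , - 1,-3/4, - 2/3, 1,1,2.87, 4, 7]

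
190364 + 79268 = 269632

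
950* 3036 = 2884200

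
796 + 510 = 1306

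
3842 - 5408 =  - 1566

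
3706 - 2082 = 1624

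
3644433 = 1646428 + 1998005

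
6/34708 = 3/17354 = 0.00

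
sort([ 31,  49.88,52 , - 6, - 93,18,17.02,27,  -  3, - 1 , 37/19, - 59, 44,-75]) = [-93,-75, - 59, - 6, -3,-1,37/19, 17.02, 18, 27,31, 44, 49.88, 52 ] 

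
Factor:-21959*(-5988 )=131490492 = 2^2*3^1*7^1 * 499^1*3137^1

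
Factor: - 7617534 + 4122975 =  - 3^1*1164853^1= - 3494559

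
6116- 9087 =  - 2971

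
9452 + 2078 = 11530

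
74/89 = 74/89 = 0.83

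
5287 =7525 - 2238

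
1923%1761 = 162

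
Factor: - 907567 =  - 907567^1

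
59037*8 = 472296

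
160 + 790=950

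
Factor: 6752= 2^5* 211^1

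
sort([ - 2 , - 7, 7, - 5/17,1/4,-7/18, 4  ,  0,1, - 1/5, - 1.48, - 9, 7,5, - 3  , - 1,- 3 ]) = [ - 9, - 7, - 3, - 3, - 2, - 1.48, - 1, - 7/18, - 5/17,- 1/5,0, 1/4, 1, 4,5 , 7 , 7 ]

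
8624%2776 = 296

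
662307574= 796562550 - 134254976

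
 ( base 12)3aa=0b1000110010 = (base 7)1432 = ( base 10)562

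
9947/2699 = 9947/2699 = 3.69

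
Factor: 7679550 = 2^1*3^1 * 5^2*51197^1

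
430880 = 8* 53860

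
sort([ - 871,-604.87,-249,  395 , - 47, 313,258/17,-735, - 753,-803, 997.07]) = [ - 871,-803,  -  753,- 735,-604.87, - 249, - 47,258/17,313, 395,997.07] 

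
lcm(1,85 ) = 85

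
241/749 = 241/749 = 0.32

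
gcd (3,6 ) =3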